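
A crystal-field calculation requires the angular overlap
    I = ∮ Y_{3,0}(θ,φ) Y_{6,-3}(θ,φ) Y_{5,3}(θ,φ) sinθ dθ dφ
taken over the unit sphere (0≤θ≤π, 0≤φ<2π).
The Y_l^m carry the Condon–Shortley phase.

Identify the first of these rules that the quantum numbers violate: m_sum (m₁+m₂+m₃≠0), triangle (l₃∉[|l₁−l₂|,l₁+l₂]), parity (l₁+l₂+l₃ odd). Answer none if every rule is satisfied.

none

azimuthal sum: 0 − 3 + 3 = 0  ✓
3 ≤ 5 ≤ 9 (triangle on l)  ✓
L = 3 + 6 + 5 = 14 (even)  ✓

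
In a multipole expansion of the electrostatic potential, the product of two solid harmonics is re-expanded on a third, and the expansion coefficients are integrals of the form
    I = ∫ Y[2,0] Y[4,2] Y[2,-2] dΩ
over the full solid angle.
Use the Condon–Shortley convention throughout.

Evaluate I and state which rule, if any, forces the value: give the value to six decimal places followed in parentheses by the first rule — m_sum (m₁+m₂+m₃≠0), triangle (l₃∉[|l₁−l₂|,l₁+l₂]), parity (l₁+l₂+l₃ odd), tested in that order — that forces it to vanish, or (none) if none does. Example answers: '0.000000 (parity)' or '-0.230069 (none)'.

0.156078 (none)

Checks pass: Σm=0; 8 even; l₃=2∈[2,6].
(2·2+1)(2·4+1)(2·2+1) = 225
Δ: 4! 0! 4! / 9! → 1/630
sum: t=2:+1/16 = 1/16
3j²(2 4 2; 0 0 0) = Δ·Π!·Σ² = 2/35  (sign +1)
sum: t=2:+1/96 = 1/96
3j²(2 4 2; 0 2 -2) = Δ·Π!·Σ² = 1/42  (sign +1)
combine: 4πI² = 225·2/35·1/42 = 15/49
take √, sign +1: I = 0.15607835
No selection rule forces the value: the integral is nonzero (none).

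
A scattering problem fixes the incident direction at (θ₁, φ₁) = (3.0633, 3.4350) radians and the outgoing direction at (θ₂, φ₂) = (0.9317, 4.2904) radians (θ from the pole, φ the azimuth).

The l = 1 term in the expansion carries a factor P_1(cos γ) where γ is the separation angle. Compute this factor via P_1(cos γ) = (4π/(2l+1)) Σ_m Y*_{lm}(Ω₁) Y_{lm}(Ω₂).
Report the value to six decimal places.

Summing Y*_{l m}(θ₁,φ₁)·Y_{l m}(θ₂,φ₂) over m ∈ [−1, 1]; prefactor 4π/(2·1+1) = 4.188790:
  [-1]  conj(Y_{1,-1})(Ω₁) = -0.02587 - 0.00782j ; Y_{1,-1}(Ω₂) = -0.11358 + 0.25298j ; Δ = 0.00492 - 0.00566j
  [+0]  conj(Y_{1,0})(Ω₁) = -0.48711 + 0.00000j ; Y_{1,0}(Ω₂) = 0.29144 + 0.00000j ; Δ = -0.14196 + 0.00000j
  [+1]  conj(Y_{1,1})(Ω₁) = 0.02587 - 0.00782j ; Y_{1,1}(Ω₂) = 0.11358 + 0.25298j ; Δ = 0.00492 + 0.00566j
Σ over m = -0.13213 + 0.00000j; ×(4π/3) → -0.55347 + 0.00000j. Real part: -0.553467

-0.553467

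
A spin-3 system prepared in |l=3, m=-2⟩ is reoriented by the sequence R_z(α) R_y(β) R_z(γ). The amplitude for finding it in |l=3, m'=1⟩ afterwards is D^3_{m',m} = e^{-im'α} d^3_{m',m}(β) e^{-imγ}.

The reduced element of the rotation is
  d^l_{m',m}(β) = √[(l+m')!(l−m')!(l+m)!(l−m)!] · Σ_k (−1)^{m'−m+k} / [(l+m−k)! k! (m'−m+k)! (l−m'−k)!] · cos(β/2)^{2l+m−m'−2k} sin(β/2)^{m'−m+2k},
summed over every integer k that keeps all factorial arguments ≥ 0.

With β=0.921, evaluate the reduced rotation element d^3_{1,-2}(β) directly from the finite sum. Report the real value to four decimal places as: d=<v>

d^3_{1,-2}(β=0.9210) via the finite sum:
With c≡cos(β/2)=0.895830 and s≡sin(β/2)=0.444396, N=[24·2·1·120]^{1/2}=75.894664
Admissible k: 0..1 (factorial args all ≥0)
  k=0: (−1)^3·75.8947/(12)·0.8958^3·0.4444^3 = -0.399041
  k=1: (−1)^4·75.8947/(24)·0.8958^1·0.4444^5 = +0.049099
d^3_{1,-2}(0.9210) = -0.399041 +0.049099 = -0.349942

d=-0.3499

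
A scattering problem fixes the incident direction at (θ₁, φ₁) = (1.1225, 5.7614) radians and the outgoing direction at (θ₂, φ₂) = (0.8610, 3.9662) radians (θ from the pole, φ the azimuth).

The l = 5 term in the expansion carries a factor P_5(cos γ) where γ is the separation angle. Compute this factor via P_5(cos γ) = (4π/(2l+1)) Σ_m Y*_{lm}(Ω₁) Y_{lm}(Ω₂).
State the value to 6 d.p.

0.225326

Summing Y*_{l m}(θ₁,φ₁)·Y_{l m}(θ₂,φ₂) over m ∈ [−5, 5]; prefactor 4π/(2·5+1) = 1.142397:
  term(m=-5) = -0.028962+0.013947i   from Y*(Ω₁)=-0.237656-0.140099i, Y(Ω₂)=+0.064765-0.096864i
  term(m=-4) = +0.082818+0.103855i   from Y*(Ω₁)=-0.207152-0.364884i, Y(Ω₂)=-0.312696+0.049448i
  term(m=-3) = +0.046458-0.058255i   from Y*(Ω₁)=+0.000951-0.174892i, Y(Ω₂)=+0.334525+0.263817i
  term(m=-2) = +0.040847+0.019671i   from Y*(Ω₁)=-0.130992+0.224996i, Y(Ω₂)=-0.013642-0.173602i
  term(m=-1) = -0.016063+0.070374i   from Y*(Ω₁)=-0.222434+0.127885i, Y(Ω₂)=+0.190983-0.206579i
  term(m=+0) = -0.052957+0.000000i   from Y*(Ω₁)=+0.206462-0.000000i, Y(Ω₂)=-0.256495+0.000000i
  term(m=+1) = -0.016063-0.070374i   from Y*(Ω₁)=+0.222434+0.127885i, Y(Ω₂)=-0.190983-0.206579i
  term(m=+2) = +0.040847-0.019671i   from Y*(Ω₁)=-0.130992-0.224996i, Y(Ω₂)=-0.013642+0.173602i
  term(m=+3) = +0.046458+0.058255i   from Y*(Ω₁)=-0.000951-0.174892i, Y(Ω₂)=-0.334525+0.263817i
  term(m=+4) = +0.082818-0.103855i   from Y*(Ω₁)=-0.207152+0.364884i, Y(Ω₂)=-0.312696-0.049448i
  term(m=+5) = -0.028962-0.013947i   from Y*(Ω₁)=+0.237656-0.140099i, Y(Ω₂)=-0.064765-0.096864i
Σ over m = +0.197240-0.000000i; ×(4π/11) → +0.225326-0.000000i. Real part: 0.225326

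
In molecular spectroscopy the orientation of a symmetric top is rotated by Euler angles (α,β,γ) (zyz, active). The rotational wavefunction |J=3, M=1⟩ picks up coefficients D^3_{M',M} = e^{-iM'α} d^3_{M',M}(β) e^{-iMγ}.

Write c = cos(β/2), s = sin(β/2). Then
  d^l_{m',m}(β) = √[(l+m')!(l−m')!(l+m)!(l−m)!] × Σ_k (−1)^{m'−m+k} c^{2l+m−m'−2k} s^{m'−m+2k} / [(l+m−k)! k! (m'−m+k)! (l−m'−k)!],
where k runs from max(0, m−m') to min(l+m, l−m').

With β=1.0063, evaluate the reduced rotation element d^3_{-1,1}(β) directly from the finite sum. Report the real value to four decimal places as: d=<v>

d=0.5024

d^3_{-1,1}(β=1.0063) via the finite sum:
With c≡cos(β/2)=0.876068 and s≡sin(β/2)=0.482188, N=[2·24·24·2]^{1/2}=48.000000
Admissible k: 2..4 (factorial args all ≥0)
  k=2: (−1)^0·48.0000/(8)·0.8761^4·0.4822^2 = +0.821740
  k=3: (−1)^1·48.0000/(6)·0.8761^2·0.4822^4 = -0.331917
  k=4: (−1)^2·48.0000/(48)·0.8761^0·0.4822^6 = +0.012569
d^3_{-1,1}(1.0063) = +0.821740 -0.331917 +0.012569 = +0.502392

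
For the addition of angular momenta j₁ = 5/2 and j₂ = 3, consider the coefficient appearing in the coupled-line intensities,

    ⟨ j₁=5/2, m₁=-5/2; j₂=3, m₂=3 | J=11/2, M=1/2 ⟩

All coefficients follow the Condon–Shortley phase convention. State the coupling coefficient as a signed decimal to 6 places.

√[12·0!5!6!/12! · 0!5!6!0!6!5!] = √(1244160000/77)
  +(−1)^0/∏(0,0,5,6,0,0)! = 1/86400  (running 1/86400)
⟨..|..⟩ = √(1244160000/77)·(1/86400) = +0.046524

+√(1/462) = +0.046524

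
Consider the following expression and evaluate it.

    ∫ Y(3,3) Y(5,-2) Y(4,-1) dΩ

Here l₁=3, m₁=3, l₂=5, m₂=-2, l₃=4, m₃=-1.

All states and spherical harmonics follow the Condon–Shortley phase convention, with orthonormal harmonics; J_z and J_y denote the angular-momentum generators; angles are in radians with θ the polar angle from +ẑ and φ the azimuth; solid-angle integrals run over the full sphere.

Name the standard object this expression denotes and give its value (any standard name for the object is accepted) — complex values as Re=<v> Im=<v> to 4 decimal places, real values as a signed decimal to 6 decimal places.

Gaunt coefficient, -0.179179

This is a Gaunt coefficient — the integral of a triple product of spherical harmonics over the sphere.
Rules hold: Σm=0, L=12 even, 2≤4≤8.
N = 7·11·9 = 693
Δ = 4!·2!·6!/13! = 1/180180
Racah Σ t=1..3: t=1:−1/576 t=2:+1/144 t=3:−1/576 = 1/288
⇒ 3j(3 5 4; 0 0 0)² = 20/1001, sgn +1
Racah Σ t=0..0: t=0:+1/1728 = 1/1728
⇒ 3j(3 5 4; 3 -2 -1)² = 25/858, sgn -1
4πI² = N·(3j₀)²·(3jₘ)² = 750/1859
I = -1·√(0.403443/4π) = -0.17917854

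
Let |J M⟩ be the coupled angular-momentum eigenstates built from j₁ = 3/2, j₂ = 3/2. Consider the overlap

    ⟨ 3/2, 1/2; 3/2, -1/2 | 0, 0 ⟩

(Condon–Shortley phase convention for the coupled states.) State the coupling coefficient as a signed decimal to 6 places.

-0.500000

√[1·3!0!0!/4! · 2!1!1!2!0!0!] = √(1)
  +(−1)^1/∏(1,2,0,0,0,0)! = -1/2  (running -1/2)
⟨..|..⟩ = √(1)·(-1/2) = -0.500000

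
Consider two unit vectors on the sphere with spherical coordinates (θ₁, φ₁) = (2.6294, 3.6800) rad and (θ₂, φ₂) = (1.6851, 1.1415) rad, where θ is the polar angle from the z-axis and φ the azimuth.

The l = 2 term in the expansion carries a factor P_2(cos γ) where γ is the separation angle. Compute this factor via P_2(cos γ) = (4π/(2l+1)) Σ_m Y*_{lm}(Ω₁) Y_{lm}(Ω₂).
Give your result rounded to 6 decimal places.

Expand P_2 via completeness: Σ_{m} conj(Y_{2,m}) at Ω₁ times Y_{2,m} at Ω₂ —
  m=-2: (0.043990, 0.081687) × (-0.249148, -0.288577) = (0.012613, -0.033046)  (running Σ = (0.012613, -0.033046))
  m=-1: (0.283340, 0.169230) × (-0.036436, 0.079595) = (-0.023794, 0.016386)  (running Σ = (-0.011181, -0.016660))
  m=0: (0.403523, -0.000000) × (-0.303083, 0.000000) = (-0.122301, 0.000000)  (running Σ = (-0.133482, -0.016660))
  m=1: (-0.283340, 0.169230) × (0.036436, 0.079595) = (-0.023794, -0.016386)  (running Σ = (-0.157275, -0.033046))
  m=2: (0.043990, -0.081687) × (-0.249148, 0.288577) = (0.012613, 0.033046)  (running Σ = (-0.144662, 0.000000))
Accumulated sum (-0.144662, 0.000000); after 4π/(2l+1) scaling, (-0.363576, 0.000000) ⇒ P_2 = -0.363576

-0.363576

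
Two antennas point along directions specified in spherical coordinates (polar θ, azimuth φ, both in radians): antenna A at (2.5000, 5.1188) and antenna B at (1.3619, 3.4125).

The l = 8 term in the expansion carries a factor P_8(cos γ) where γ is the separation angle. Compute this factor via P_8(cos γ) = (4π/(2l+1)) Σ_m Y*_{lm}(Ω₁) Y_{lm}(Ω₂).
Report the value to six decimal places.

Term-by-term m-sum for l=8 (normalisation 4π/17 = 0.739198):
  term(m=-8) = +0.001715+0.003241i   from Y*(Ω₁)=-0.008431-0.000929i, Y(Ω₂)=-0.242842-0.357670i
  term(m=-7) = -0.013529+0.009705i   from Y*(Ω₁)=+0.013280+0.043435i, Y(Ω₂)=+0.117247+0.347332i
  term(m=-6) = +0.012008+0.012690i   from Y*(Ω₁)=+0.113826-0.096484i, Y(Ω₂)=+0.006395+0.116910i
  term(m=-5) = -0.073927+0.091885i   from Y*(Ω₁)=-0.296832-0.147531i, Y(Ω₂)=+0.076343-0.347495i
  term(m=-4) = +0.000262+0.000158i   from Y*(Ω₁)=-0.026381+0.480512i, Y(Ω₂)=+0.000297-0.000561i
  term(m=-3) = -0.046741+0.108576i   from Y*(Ω₁)=+0.334926-0.122851i, Y(Ω₂)=-0.227814+0.240617i
  term(m=-2) = +0.005243+0.001457i   from Y*(Ω₁)=+0.072966+0.077082i, Y(Ω₂)=+0.043929-0.026441i
  term(m=-1) = +0.017718-0.129955i   from Y*(Ω₁)=+0.163792-0.380584i, Y(Ω₂)=+0.305006-0.084711i
  term(m=+0) = +0.001731+0.000000i   from Y*(Ω₁)=-0.026076-0.000000i, Y(Ω₂)=-0.066372+0.000000i
  term(m=+1) = +0.017718+0.129955i   from Y*(Ω₁)=-0.163792-0.380584i, Y(Ω₂)=-0.305006-0.084711i
  term(m=+2) = +0.005243-0.001457i   from Y*(Ω₁)=+0.072966-0.077082i, Y(Ω₂)=+0.043929+0.026441i
  term(m=+3) = -0.046741-0.108576i   from Y*(Ω₁)=-0.334926-0.122851i, Y(Ω₂)=+0.227814+0.240617i
  term(m=+4) = +0.000262-0.000158i   from Y*(Ω₁)=-0.026381-0.480512i, Y(Ω₂)=+0.000297+0.000561i
  term(m=+5) = -0.073927-0.091885i   from Y*(Ω₁)=+0.296832-0.147531i, Y(Ω₂)=-0.076343-0.347495i
  term(m=+6) = +0.012008-0.012690i   from Y*(Ω₁)=+0.113826+0.096484i, Y(Ω₂)=+0.006395-0.116910i
  term(m=+7) = -0.013529-0.009705i   from Y*(Ω₁)=-0.013280+0.043435i, Y(Ω₂)=-0.117247+0.347332i
  term(m=+8) = +0.001715-0.003241i   from Y*(Ω₁)=-0.008431+0.000929i, Y(Ω₂)=-0.242842+0.357670i
Accumulated sum -0.192771+0.000000i; after 4π/(2l+1) scaling, -0.142496+0.000000i ⇒ P_8 = -0.142496

-0.142496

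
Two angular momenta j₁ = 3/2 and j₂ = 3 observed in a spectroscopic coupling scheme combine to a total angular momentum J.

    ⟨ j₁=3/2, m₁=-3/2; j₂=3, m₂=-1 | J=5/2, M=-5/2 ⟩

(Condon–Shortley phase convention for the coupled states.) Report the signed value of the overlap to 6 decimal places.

triangle: 2!·1!·4!/8! = 48/40320
(j±m)!: 0!·3!·2!·4!·0!·5! = 34560
prefactor² = (2J+1)·Δ·N² = 1728/7
  k=2: +1/(2!·0!·1!·0!·0!·4!) = 1/48
Σ = 1/48  ⇒  CG² = 1728/7·(1/48)² = 3/28
CG = +√(3/28) = +0.327327

+√(3/28) ≈ +0.327327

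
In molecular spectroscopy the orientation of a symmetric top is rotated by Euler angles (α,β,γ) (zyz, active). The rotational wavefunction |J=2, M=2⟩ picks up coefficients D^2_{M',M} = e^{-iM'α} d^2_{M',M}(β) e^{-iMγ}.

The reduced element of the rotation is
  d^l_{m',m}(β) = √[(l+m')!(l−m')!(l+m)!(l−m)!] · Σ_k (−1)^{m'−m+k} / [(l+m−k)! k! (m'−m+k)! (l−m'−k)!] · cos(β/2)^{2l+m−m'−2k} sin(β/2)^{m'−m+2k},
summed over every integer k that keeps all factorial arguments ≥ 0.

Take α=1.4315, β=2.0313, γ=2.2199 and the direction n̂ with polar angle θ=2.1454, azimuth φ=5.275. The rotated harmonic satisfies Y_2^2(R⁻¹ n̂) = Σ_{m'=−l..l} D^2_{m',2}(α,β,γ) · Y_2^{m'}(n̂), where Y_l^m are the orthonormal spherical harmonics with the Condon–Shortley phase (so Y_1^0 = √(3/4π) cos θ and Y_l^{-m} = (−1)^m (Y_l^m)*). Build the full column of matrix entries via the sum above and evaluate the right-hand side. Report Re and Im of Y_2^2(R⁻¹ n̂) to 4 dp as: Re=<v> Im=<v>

Need the full column D^2_{m',2} for m'=−2..2 at α=1.4315, β=2.0313, γ=2.2199.
cos(β/2)=0.527068, sin(β/2)=0.849823
d^2_{-2,2}: single k=4 term ⇒ +0.521572;  D = -0.003131-0.521563i
d^2_{-1,2}: single k=3 term ⇒ +0.646967;  D = -0.641228-0.085981i
d^2_{0,2}: single k=2 term ⇒ +0.491435;  D = -0.132307+0.473289i
d^2_{1,2}: single k=1 term ⇒ +0.248862;  D = +0.228049+0.099629i
d^2_{2,2}: single k=0 term ⇒ +0.077173;  D = +0.040415-0.065744i
Y_2^{m'}(θ=2.1454,φ=5.275) and Σ D·Y over m':
  (-0.0031-0.5216i)·(-0.1173+0.2456i)  (-0.6412-0.0860i)·(-0.1880-0.2981i)  (-0.1323+0.4733i)·(-0.0359+0.0000i)  (+0.2280+0.0996i)·(+0.1880-0.2981i)  (+0.0404-0.0657i)·(-0.1173-0.2456i)
Y_2^2(R⁻¹ n̂) = +0.279814+0.199280i

Re=0.2798 Im=0.1993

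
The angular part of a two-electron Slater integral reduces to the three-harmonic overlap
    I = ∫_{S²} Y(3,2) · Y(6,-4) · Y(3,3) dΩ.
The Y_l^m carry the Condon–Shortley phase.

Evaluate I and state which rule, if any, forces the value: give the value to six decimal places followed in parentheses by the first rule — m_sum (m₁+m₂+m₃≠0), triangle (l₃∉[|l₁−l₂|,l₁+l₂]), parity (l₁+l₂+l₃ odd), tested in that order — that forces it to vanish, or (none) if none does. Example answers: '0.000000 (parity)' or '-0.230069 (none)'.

0.000000 (m_sum)

2 − 4 + 3 = 1 ≠ 0: azimuthal integral kills it; I = 0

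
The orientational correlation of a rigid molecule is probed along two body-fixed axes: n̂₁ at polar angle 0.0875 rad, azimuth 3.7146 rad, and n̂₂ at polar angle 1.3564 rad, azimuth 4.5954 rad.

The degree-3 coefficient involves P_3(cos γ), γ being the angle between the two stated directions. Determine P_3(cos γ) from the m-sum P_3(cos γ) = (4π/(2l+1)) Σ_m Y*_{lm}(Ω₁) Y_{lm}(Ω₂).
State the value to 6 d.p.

Expand P_3 via completeness: Σ_{m} conj(Y_{3,m}) at Ω₁ times Y_{3,m} at Ω₂ —
  m=-3: (+0.000041-0.000275i) × (+0.133815-0.365491i) = -0.000095-0.000052i  (running Σ = -0.000095-0.000052i)
  m=-2: (+0.003204+0.007084i) × (-0.201936-0.048130i) = -0.000306-0.001585i  (running Σ = -0.000401-0.001637i)
  m=-1: (-0.094019-0.060663i) × (+0.028516-0.242641i) = -0.017400+0.021083i  (running Σ = -0.017802+0.019446i)
  m=0: (+0.729303-0.000000i) × (-0.220219+0.000000i) = -0.160606+0.000000i  (running Σ = -0.178408+0.019446i)
  m=1: (+0.094019-0.060663i) × (-0.028516-0.242641i) = -0.017400-0.021083i  (running Σ = -0.195808-0.001637i)
  m=2: (+0.003204-0.007084i) × (-0.201936+0.048130i) = -0.000306+0.001585i  (running Σ = -0.196114-0.000052i)
  m=3: (-0.000041-0.000275i) × (-0.133815-0.365491i) = -0.000095+0.000052i  (running Σ = -0.196209-0.000000i)
Accumulated sum -0.196209-0.000000i; after 4π/(2l+1) scaling, -0.352234-0.000000i ⇒ P_3 = -0.352234

-0.352234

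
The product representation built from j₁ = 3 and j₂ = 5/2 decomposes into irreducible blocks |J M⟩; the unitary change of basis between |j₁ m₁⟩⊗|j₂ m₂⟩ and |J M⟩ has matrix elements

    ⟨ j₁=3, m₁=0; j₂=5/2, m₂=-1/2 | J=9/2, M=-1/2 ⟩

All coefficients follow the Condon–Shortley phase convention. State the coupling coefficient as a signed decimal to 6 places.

+0.208063

triangle: 1!×5!×4!/11! = 2880/39916800
(j±m)!: 3!×3!×2!×3!×4!×5! = 1244160
prefactor² = (2J+1)×Δ×N² = 69120/77
  k=0: +1/(0!×1!×3!×2!×2!×2!) = 1/48
  k=1: −1/(1!×0!×2!×1!×3!×3!) = -1/72
Σ = 1/144  ⇒  CG² = 69120/77×(1/144)² = 10/231
CG = +√(10/231) = +0.208063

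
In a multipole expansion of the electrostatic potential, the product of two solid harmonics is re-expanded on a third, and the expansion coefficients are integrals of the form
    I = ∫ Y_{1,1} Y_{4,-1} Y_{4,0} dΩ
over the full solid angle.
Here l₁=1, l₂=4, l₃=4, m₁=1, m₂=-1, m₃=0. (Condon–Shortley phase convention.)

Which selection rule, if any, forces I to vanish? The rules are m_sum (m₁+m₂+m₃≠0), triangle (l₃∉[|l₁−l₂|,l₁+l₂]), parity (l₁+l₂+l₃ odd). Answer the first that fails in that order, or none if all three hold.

azimuthal sum: 1 − 1 + 0 = 0  ✓
3 ≤ 4 ≤ 5 (triangle on l)  ✓
L = 1 + 4 + 4 = 9 (odd)  ✗

parity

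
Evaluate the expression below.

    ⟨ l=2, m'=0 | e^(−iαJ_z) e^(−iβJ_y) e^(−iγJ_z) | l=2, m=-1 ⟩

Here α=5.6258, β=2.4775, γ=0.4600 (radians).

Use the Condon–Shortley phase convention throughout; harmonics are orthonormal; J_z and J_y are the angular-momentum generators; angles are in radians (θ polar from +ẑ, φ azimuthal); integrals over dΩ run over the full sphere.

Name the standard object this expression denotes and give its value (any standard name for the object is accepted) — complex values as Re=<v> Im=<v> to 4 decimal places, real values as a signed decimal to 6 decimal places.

Wigner D-matrix element, Re=0.5326 Im=0.2639

This is a Wigner D-matrix element — the rotation-matrix element ⟨l m'| R(α,β,γ) |l m⟩ in the angular-momentum basis.
D^2_{0,-1}(5.6258,2.4775,0.4600) = e^{-i·0·5.6258}·d^2_{0,-1}(2.4775)·e^{-i·-1·0.4600}. Compute d first:
c=cos(2.477500/2)=0.325978, s=sin(2.477500/2)=0.945377; N=√[2·2·1·6]=4.898979
Admissible k: 0..1 (factorial args all ≥0)
  k=0: (−1)^1·4.8990/(2)·0.3260^3·0.9454^1 = -0.080213
  k=1: (−1)^2·4.8990/(2)·0.3260^1·0.9454^3 = +0.674652
d^2_{0,-1}(2.4775) = -0.080213 +0.674652 = +0.594439
D = (+1.000000+0.000000i)·(+0.594439)·(+0.896052+0.443948i) = +0.532648+0.263900i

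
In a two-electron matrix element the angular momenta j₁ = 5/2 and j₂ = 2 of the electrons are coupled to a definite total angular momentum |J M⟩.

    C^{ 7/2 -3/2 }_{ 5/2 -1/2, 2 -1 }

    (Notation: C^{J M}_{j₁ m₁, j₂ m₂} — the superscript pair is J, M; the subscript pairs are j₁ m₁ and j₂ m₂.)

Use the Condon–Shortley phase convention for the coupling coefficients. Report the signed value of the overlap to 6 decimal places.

j₁+j₂−J=1  J+j₁−j₂=4  J−j₁+j₂=3  j₁+j₂+J+1=9
(j₁±m₁, j₂±m₂, J±M) = (2,3,1,3,2,5)
P² = 384/7
sum k=0..1:
  [0] +1/12 = 1/12
  [1] −1/24 = -1/24
S = 1/24
C² = P²·S² = 2/21 ; C = +0.308607

+0.308607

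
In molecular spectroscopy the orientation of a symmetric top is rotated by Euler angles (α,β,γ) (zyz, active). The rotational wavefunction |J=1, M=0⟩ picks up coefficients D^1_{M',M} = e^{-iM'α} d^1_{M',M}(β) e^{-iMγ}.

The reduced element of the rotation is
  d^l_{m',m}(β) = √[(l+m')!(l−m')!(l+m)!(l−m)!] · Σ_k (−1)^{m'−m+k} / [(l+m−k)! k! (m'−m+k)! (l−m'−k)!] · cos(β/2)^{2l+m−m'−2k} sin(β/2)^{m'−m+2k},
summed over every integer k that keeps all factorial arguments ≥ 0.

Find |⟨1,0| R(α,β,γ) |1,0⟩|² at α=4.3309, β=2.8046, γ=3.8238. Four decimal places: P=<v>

P=0.8907

Split into d^1_{0,0}(β=2.8046) × two z-phases.
c=cos(2.804600/2)=0.167700, s=sin(2.804600/2)=0.985838; N=√[1·1·1·1]=1.000000
The bounds max(0,m−m')=0 and min(l+m,l−m')=1 give 2 terms
  k=0: (−1)^0·1.0000/(1)·0.1677^2·0.9858^0 = +0.028123
  k=1: (−1)^1·1.0000/(1)·0.1677^0·0.9858^2 = -0.971877
d^1_{0,0}(2.8046) = +0.028123 -0.971877 = -0.943753
|D^1_{0,0}|² = |d^1_{0,0}(β)|² = (-0.943753)² = 0.890670 (the z-rotation phases have unit modulus)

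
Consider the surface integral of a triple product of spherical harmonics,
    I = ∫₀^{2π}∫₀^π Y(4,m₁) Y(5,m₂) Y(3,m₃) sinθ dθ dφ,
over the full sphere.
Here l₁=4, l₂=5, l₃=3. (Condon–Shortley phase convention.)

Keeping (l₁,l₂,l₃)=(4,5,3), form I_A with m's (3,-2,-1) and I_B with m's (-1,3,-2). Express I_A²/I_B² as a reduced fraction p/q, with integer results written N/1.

343/15

l's match ⇒ only the (l;m) 3-j factors differ between A and B.
A: triangle coeff Δ(4,5,3) = 1/180180; Σ_t [0,1]: t=0:+1/4320 t=1:−1/960 = -7/8640; (3j)²=343/12870 [(4 5 3; 3 -2 -1)], sign=-1
B: triangle coeff Δ(4,5,3) = 1/180180; Σ_t [4,5]: t=4:+1/1152 t=5:−1/1440 = 1/5760; (3j)²=1/858 [(4 5 3; -1 3 -2)], sign=-1
I_A²/I_B² = (343/12870)/(1/858) = 343/15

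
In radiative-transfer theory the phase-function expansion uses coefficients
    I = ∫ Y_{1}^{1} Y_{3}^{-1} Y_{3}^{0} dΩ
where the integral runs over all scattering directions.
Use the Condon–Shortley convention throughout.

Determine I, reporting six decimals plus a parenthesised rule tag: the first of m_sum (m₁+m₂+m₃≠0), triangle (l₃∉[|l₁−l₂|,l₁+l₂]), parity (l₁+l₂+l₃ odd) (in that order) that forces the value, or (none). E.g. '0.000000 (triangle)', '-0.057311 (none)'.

l₁+l₂+l₃=7 is odd: 3j(l;000)=0 ⇒ I=0

0.000000 (parity)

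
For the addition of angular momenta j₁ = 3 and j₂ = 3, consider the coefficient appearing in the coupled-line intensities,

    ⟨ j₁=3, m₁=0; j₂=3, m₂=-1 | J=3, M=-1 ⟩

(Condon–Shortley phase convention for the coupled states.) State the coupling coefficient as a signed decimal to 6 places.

triangle: 3!·3!·3!/10! = 216/3628800
(j±m)!: 3!·3!·2!·4!·2!·4! = 82944
prefactor² = (2J+1)·Δ·N² = 864/25
  k=0: +1/(0!·3!·3!·2!·0!·1!) = 1/72
  k=1: −1/(1!·2!·2!·1!·1!·2!) = -1/8
  k=2: +1/(2!·1!·1!·0!·2!·3!) = 1/24
Σ = -5/72  ⇒  CG² = 864/25·(-5/72)² = 1/6
CG = −√(1/6) = -0.408248

-0.408248  (= −√(1/6))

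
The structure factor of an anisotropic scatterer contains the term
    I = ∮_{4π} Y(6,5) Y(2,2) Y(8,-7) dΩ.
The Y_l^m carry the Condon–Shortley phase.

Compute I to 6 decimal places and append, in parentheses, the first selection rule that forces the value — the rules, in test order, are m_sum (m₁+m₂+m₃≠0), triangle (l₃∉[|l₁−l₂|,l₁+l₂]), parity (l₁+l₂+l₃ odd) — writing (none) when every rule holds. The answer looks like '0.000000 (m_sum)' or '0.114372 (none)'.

-0.313531 (none)

Rules hold: Σm=0, L=16 even, 4≤8≤8.
N = 13·5·17 = 1105
Δ = 0!·12!·4!/17! = 1/30940
Racah Σ t=0..0: t=0:+1/2073600 = 1/2073600
⇒ 3j(6 2 8; 0 0 0)² = 28/1105, sgn +1
Racah Σ t=0..0: t=0:+1/958003200 = 1/958003200
⇒ 3j(6 2 8; 5 2 -7)² = 3/68, sgn -1
4πI² = N·(3j₀)²·(3jₘ)² = 21/17
I = -1·√(1.23529/4π) = -0.31353083
No selection rule forces the value: the integral is nonzero (none).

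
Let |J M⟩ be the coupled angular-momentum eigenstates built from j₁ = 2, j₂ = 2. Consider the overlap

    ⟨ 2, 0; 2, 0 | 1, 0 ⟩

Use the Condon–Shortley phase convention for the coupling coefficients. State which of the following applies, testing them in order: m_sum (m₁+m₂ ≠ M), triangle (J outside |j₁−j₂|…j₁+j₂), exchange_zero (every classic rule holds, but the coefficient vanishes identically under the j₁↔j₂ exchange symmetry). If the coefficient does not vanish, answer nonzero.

m-sum: m₁+m₂ = 0+0 = 0, M = 0  ✓
triangle: |j₁−j₂| = 0 ≤ J = 1 ≤ j₁+j₂ = 4  ✓
exchange: j₁=j₂ and m₁=m₂, and (−1)^(j₁+j₂−J) = (−1)^3 = −1 forces ⟨j₁m₁;j₂m₂|JM⟩ = −⟨j₂m₂;j₁m₁|JM⟩ = −⟨j₁m₁;j₂m₂|JM⟩ ⇒ the coefficient vanishes identically
Racah sum check: Σ_k collapses to 0 ⇒ CG = 0

exchange_zero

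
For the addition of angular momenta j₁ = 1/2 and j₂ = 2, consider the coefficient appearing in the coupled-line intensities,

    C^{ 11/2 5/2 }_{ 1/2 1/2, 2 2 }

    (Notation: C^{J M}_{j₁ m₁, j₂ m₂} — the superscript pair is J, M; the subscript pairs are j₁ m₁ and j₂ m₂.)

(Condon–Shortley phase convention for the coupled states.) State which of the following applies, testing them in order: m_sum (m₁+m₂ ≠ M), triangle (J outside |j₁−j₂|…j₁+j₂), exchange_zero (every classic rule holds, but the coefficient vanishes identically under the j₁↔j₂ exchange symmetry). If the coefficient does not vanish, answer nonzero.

m-sum: m₁+m₂ = 1/2+2 = 5/2, M = 5/2  ✓
triangle: need |j₁−j₂| ≤ J ≤ j₁+j₂, i.e. J ∈ [3/2, 5/2]; J = 11/2 is outside ✗ ⇒ coefficient is 0

triangle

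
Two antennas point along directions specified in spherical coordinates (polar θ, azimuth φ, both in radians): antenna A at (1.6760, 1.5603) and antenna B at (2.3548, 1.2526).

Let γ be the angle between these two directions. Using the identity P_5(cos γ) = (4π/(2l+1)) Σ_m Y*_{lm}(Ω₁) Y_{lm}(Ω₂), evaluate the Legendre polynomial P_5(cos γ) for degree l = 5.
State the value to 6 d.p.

-0.414030

Term-by-term m-sum for l=5 (normalisation 4π/11 = 1.142397):
  [-5]  conj(Y_{5,-5})(Ω₁) = 0.02368 + 0.45082j ; Y_{5,-5}(Ω₂) = 0.08260 + 0.00167j ; Δ = 0.00120 + 0.03728j
  [-4]  conj(Y_{5,-4})(Ω₁) = -0.15061 + 0.00633j ; Y_{5,-4}(Ω₂) = -0.07650 - 0.24906j ; Δ = 0.01310 + 0.03703j
  [-3]  conj(Y_{5,-3})(Ω₁) = 0.00965 + 0.30632j ; Y_{5,-3}(Ω₂) = -0.34955 + 0.24755j ; Δ = -0.07920 - 0.10469j
  [-2]  conj(Y_{5,-2})(Ω₁) = -0.17015 + 0.00357j ; Y_{5,-2}(Ω₂) = 0.23926 + 0.17680j ; Δ = -0.04134 - 0.02923j
  [-1]  conj(Y_{5,-1})(Ω₁) = 0.00284 + 0.27014j ; Y_{5,-1}(Ω₂) = -0.05390 + 0.16365j ; Δ = -0.04436 - 0.01410j
  [+0]  conj(Y_{5,0})(Ω₁) = -0.17483 + 0.00000j ; Y_{5,0}(Ω₂) = 0.35015 + 0.00000j ; Δ = -0.06122 + 0.00000j
  [+1]  conj(Y_{5,1})(Ω₁) = -0.00284 + 0.27014j ; Y_{5,1}(Ω₂) = 0.05390 + 0.16365j ; Δ = -0.04436 + 0.01410j
  [+2]  conj(Y_{5,2})(Ω₁) = -0.17015 - 0.00357j ; Y_{5,2}(Ω₂) = 0.23926 - 0.17680j ; Δ = -0.04134 + 0.02923j
  [+3]  conj(Y_{5,3})(Ω₁) = -0.00965 + 0.30632j ; Y_{5,3}(Ω₂) = 0.34955 + 0.24755j ; Δ = -0.07920 + 0.10469j
  [+4]  conj(Y_{5,4})(Ω₁) = -0.15061 - 0.00633j ; Y_{5,4}(Ω₂) = -0.07650 + 0.24906j ; Δ = 0.01310 - 0.03703j
  [+5]  conj(Y_{5,5})(Ω₁) = -0.02368 + 0.45082j ; Y_{5,5}(Ω₂) = -0.08260 + 0.00167j ; Δ = 0.00120 - 0.03728j
Total Σ_m = -0.36242 + 0.00000j. Multiply by 1.142397: -0.41403 + 0.00000j. P_5(cos γ) = -0.414030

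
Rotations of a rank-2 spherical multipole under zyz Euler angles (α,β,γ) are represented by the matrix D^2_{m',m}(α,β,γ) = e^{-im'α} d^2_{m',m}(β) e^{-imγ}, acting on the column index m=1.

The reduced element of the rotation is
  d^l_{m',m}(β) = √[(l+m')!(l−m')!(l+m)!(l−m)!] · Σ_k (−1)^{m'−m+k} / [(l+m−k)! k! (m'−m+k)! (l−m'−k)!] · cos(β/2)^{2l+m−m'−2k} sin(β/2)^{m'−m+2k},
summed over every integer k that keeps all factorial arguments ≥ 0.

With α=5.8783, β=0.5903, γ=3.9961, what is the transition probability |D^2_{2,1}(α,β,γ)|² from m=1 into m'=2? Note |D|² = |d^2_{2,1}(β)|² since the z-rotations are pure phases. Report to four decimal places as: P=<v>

P=0.2596

First d^2_{2,1}(β=0.5903), then the phase factors e^{-i(2)α} and e^{-i(1)γ}:
c=cos(0.590300/2)=0.956759, s=sin(0.590300/2)=0.290883; N=√[24·1·6·1]=12.000000
k∈{0} keeps every argument non-negative
  k=0: (−1)^1·12.0000/(6)·0.9568^3·0.2909^1 = -0.509514
d^2_{2,1}(0.5903) = -0.509514
|D^2_{2,1}|² = |d^2_{2,1}(β)|² = (-0.509514)² = 0.259604 (the z-rotation phases have unit modulus)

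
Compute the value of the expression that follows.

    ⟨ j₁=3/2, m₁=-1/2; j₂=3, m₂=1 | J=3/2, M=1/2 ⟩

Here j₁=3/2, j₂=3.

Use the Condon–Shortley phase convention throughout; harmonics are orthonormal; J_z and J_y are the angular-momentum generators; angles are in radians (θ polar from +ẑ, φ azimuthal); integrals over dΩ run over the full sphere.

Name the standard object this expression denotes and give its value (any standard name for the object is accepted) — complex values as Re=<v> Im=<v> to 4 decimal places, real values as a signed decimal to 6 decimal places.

Clebsch–Gordan coefficient, +√(12/35) ≈ +0.585540

This is a Clebsch–Gordan (vector-coupling) coefficient.
√[4·3!0!3!/7! · 1!2!4!2!2!1!] = √(192/35)
  +(−1)^2/∏(2,1,0,2,0,1)! = 1/4  (running 1/4)
⟨..|..⟩ = √(192/35)·(1/4) = +0.585540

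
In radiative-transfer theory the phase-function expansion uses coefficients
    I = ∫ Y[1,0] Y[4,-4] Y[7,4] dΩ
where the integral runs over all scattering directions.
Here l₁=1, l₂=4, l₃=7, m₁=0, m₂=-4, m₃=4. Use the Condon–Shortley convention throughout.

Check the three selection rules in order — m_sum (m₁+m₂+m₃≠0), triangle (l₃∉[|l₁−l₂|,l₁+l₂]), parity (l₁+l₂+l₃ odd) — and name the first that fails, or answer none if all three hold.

triangle

Σmᵢ = 0  ✓
l₃∈[|l₁−l₂|,l₁+l₂]=[3,5] required, l₃=7 fails  ✗
Σlᵢ = 12 ⇒ even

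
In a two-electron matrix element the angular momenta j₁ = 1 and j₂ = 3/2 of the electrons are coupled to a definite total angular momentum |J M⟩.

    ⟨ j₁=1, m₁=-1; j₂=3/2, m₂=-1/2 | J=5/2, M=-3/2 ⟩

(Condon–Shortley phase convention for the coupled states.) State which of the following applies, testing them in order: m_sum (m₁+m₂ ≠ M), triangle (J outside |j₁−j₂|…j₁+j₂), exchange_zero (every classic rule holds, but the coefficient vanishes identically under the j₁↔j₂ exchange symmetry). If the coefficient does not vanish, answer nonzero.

nonzero

m-sum: m₁+m₂ = -1+(-1/2) = -3/2, M = -3/2  ✓
triangle: |j₁−j₂| = 1/2 ≤ J = 5/2 ≤ j₁+j₂ = 5/2  ✓
exchange: j₁≠j₂ or m₁≠m₂ — the exchange symmetry imposes no constraint here
value check: CG = +√(3/5) = +0.774597 ≠ 0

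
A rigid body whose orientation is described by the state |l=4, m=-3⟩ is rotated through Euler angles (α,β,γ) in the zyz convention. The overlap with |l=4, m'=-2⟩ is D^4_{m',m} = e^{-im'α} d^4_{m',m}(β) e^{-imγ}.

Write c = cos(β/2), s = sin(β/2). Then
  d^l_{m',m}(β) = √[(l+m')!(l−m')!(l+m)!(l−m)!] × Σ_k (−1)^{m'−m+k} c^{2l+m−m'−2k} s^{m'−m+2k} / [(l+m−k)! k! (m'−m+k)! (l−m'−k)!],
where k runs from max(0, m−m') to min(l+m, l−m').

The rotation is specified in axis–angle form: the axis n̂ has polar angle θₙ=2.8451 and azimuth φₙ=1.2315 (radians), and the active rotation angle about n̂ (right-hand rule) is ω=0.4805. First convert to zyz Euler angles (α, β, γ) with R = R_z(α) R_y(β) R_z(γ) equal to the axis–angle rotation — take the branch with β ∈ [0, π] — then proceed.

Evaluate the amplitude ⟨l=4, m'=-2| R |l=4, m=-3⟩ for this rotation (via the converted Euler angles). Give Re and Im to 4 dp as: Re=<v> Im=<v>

Re=-0.1735 Im=0.1828

Axis–angle → zyz. n̂ = (sinθₙcosφₙ, sinθₙsinφₙ, cosθₙ) = (+0.097240, +0.275511, -0.956367), ω = 0.4805.
R = I cosω + sinω [n̂]ₓ + (1−cosω) n̂n̂ᵀ gives
  R = [+0.887835, +0.445088, +0.116817; -0.439021, +0.895359, -0.074783; -0.137878, +0.015110, +0.990334]
β = atan2(√(R₁₃²+R₂₃²), R₃₃) = 0.139152; α = atan2(R₂₃, R₁₃) mod 2π = 5.713748; γ = atan2(R₃₂, −R₃₁) mod 2π = 0.109155
First d^4_{-2,-3}(β=0.1392), then the phase factors e^{-i(-2)α} and e^{-i(-3)γ}:
c=cos(0.139152/2)=0.997581, s=sin(0.139152/2)=0.069520; N=√[2·720·1·5040]=2693.993318
k∈{0,1} keeps every argument non-negative
  k=0: (−1)^1·2693.9933/(720)·0.9976^7·0.0695^1 = -0.255746
  k=1: (−1)^2·2693.9933/(240)·0.9976^5·0.0695^3 = +0.003726
d^4_{-2,-3}(0.1392) = -0.255746 +0.003726 = -0.252020
D = (+0.418616-0.908163i)·(-0.252020)·(+0.946861+0.321644i) = -0.173510+0.182780i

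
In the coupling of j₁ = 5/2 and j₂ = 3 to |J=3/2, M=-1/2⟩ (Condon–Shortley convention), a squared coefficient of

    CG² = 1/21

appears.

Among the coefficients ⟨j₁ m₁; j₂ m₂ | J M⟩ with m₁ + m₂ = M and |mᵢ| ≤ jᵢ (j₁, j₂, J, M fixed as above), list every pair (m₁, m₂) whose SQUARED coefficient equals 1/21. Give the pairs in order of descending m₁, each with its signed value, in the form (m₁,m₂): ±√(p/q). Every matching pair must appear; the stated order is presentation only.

(3/2,-2): −√(1/21)

Admissible pairs with m₁+m₂ = M = -1/2: (-5/2,2), (-3/2,1), (-1/2,0), (1/2,-1), (3/2,-2), (5/2,-3)
  (m₁,m₂)=(5/2,-3): CG² = 5/14, CG = +√(5/14)
  (m₁,m₂)=(3/2,-2): CG² = 1/21, CG = −√(1/21)   ← matches the target
  (m₁,m₂)=(1/2,-1): CG² = 1/105, CG = −√(1/105)
  (m₁,m₂)=(-1/2,0): CG² = 4/35, CG = +√(4/35)
  (m₁,m₂)=(-3/2,1): CG² = 7/30, CG = −√(7/30)
  (m₁,m₂)=(-5/2,2): CG² = 5/21, CG = +√(5/21)
Pairs with CG² = 1/21: (3/2,-2): −√(1/21)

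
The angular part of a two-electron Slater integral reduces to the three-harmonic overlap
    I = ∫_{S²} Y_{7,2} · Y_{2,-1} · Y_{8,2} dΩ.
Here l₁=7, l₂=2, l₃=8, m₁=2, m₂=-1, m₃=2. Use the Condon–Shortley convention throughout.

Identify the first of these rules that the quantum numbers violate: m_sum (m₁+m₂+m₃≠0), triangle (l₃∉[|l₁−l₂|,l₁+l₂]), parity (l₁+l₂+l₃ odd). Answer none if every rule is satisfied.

m₁+m₂+m₃ = 2 − 1 + 2 = 3  ✗
triangle: |7−2|=5 ≤ l₃=8 ≤ 7+2=9
parity: l₁+l₂+l₃ = 17 is odd

m_sum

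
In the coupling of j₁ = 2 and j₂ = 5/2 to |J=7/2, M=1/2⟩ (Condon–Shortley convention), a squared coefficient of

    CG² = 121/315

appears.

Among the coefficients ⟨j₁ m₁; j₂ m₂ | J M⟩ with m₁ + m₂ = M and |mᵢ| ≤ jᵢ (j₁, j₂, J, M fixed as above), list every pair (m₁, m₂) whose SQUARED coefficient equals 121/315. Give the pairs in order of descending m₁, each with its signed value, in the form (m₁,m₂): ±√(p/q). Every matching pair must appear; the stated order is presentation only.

(-1,3/2): −√(121/315)

Admissible pairs with m₁+m₂ = M = 1/2: (-2,5/2), (-1,3/2), (0,1/2), (1,-1/2), (2,-3/2)
  (m₁,m₂)=(2,-3/2): CG² = 64/315, CG = +√(64/315)
  (m₁,m₂)=(1,-1/2): CG² = 14/45, CG = +√(14/45)
  (m₁,m₂)=(0,1/2): CG² = 4/105, CG = −√(4/105)
  (m₁,m₂)=(-1,3/2): CG² = 121/315, CG = −√(121/315)   ← matches the target
  (m₁,m₂)=(-2,5/2): CG² = 4/63, CG = −√(4/63)
Pairs with CG² = 121/315: (-1,3/2): −√(121/315)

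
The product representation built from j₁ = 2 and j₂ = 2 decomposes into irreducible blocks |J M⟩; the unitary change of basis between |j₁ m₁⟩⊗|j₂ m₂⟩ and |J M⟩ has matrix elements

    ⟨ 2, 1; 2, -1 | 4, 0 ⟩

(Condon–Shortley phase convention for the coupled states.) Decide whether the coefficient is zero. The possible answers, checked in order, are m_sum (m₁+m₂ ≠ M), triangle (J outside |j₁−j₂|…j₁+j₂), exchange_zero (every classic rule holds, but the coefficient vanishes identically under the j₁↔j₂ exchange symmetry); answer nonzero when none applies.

m-sum: m₁+m₂ = 1+(-1) = 0, M = 0  ✓
triangle: |j₁−j₂| = 0 ≤ J = 4 ≤ j₁+j₂ = 4  ✓
exchange: j₁≠j₂ or m₁≠m₂ — the exchange symmetry imposes no constraint here
value check: CG = +√(8/35) = +0.478091 ≠ 0

nonzero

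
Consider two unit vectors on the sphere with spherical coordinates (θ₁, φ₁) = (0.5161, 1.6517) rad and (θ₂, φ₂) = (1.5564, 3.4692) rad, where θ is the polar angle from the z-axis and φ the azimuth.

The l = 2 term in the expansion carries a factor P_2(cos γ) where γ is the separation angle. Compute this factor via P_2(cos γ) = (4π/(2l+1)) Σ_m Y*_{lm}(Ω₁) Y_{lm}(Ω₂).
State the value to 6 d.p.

Expand P_2 via completeness: Σ_{m} conj(Y_{2,m}) at Ω₁ times Y_{2,m} at Ω₂ —
  [-2]  conj(Y_{2,-2})(Ω₁) = -0.092842-0.015155i ; Y_{2,-2}(Ω₂) = +0.306220-0.235319i ; Δ = -0.031996+0.017207i
  [-1]  conj(Y_{2,-1})(Ω₁) = -0.026798+0.330505i ; Y_{2,-1}(Ω₂) = -0.010529+0.003578i ; Δ = -0.000900-0.003576i
  [+0]  conj(Y_{2,0})(Ω₁) = +0.400357-0.000000i ; Y_{2,0}(Ω₂) = -0.315195+0.000000i ; Δ = -0.126191+0.000000i
  [+1]  conj(Y_{2,1})(Ω₁) = +0.026798+0.330505i ; Y_{2,1}(Ω₂) = +0.010529+0.003578i ; Δ = -0.000900+0.003576i
  [+2]  conj(Y_{2,2})(Ω₁) = -0.092842+0.015155i ; Y_{2,2}(Ω₂) = +0.306220+0.235319i ; Δ = -0.031996-0.017207i
Σ over m = -0.191985+0.000000i; ×(4π/5) → -0.482510+0.000000i. Real part: -0.482510

-0.482510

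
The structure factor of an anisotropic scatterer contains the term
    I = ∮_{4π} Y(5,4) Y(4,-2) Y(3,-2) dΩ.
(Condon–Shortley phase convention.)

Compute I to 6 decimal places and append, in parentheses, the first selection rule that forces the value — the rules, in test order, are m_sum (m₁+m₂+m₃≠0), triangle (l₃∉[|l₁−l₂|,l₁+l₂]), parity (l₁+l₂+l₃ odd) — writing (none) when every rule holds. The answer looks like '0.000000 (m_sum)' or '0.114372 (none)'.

Rules hold: Σm=0, L=12 even, 1≤3≤9.
N = 11·9·7 = 693
Δ = 6!·4!·2!/13! = 1/180180
Racah Σ t=2..4: t=2:+1/576 t=3:−1/144 t=4:+1/576 = -1/288
⇒ 3j(5 4 3; 0 0 0)² = 20/1001, sgn +1
Racah Σ t=0..1: t=0:+1/8640 t=1:−1/2880 = -1/4320
⇒ 3j(5 4 3; 4 -2 -2)² = 8/429, sgn +1
4πI² = N·(3j₀)²·(3jₘ)² = 480/1859
I = +1·√(0.258203/4π) = 0.14334284
No selection rule forces the value: the integral is nonzero (none).

0.143343 (none)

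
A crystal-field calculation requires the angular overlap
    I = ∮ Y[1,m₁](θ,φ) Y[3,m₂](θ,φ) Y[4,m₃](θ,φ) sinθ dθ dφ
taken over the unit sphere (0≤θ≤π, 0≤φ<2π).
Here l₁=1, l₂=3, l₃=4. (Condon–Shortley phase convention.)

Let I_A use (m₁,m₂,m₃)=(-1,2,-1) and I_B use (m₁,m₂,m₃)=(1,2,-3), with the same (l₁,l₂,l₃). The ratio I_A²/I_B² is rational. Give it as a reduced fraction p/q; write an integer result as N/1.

Shared (l₁,l₂,l₃)=(1,3,4): N and (l;000)² cancel in I_A²/I_B².
A: Δ = 0!·2!·6!/9! = 1/252; Racah Σ t=0..0: t=0:+1/240 = 1/240; ⇒ 3j(1 3 4; -1 2 -1)² = 1/84, sgn -1
B: Δ = 0!·2!·6!/9! = 1/252; Racah Σ t=0..0: t=0:+1/240 = 1/240; ⇒ 3j(1 3 4; 1 2 -3)² = 1/12, sgn -1
I_A²/I_B² = (1/84)/(1/12) = 1/7

1/7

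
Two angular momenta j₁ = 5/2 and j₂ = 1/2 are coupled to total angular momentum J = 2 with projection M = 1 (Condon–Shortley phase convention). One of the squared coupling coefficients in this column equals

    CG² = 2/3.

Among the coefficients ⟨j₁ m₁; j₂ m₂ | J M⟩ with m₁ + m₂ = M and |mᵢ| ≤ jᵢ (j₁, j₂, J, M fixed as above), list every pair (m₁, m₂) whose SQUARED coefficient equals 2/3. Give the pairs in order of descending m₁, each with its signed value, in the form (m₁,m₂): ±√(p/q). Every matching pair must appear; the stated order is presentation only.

(3/2,-1/2): +√(2/3)

Admissible pairs with m₁+m₂ = M = 1: (1/2,1/2), (3/2,-1/2)
  (m₁,m₂)=(3/2,-1/2): CG² = 2/3, CG = +√(2/3)   ← matches the target
  (m₁,m₂)=(1/2,1/2): CG² = 1/3, CG = −√(1/3)
Pairs with CG² = 2/3: (3/2,-1/2): +√(2/3)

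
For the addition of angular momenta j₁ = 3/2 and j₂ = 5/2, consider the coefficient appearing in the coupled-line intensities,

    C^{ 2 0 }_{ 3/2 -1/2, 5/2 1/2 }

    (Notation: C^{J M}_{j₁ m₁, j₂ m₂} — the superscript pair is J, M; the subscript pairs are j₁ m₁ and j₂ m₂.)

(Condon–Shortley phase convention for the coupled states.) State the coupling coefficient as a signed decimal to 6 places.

j₁+j₂−J=2  J+j₁−j₂=1  J−j₁+j₂=3  j₁+j₂+J+1=7
(j₁±m₁, j₂±m₂, J±M) = (1,2,3,2,2,2)
P² = 8/7
sum k=1..2:
  [1] −1/2 = -1/2
  [2] +1/4 = 1/4
S = -1/4
C² = P²·S² = 1/14 ; C = -0.267261

−√(1/14) ≈ -0.267261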